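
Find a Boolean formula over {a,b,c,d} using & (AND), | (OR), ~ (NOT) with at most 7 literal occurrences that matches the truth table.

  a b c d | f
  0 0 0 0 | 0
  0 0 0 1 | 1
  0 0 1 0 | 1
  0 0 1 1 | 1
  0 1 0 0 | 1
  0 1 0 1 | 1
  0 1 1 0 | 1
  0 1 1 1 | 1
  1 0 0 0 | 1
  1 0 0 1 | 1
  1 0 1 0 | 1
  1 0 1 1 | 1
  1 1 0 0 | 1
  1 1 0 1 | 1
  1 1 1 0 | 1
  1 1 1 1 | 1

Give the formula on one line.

(((a | ((~a | b) & d)) | b) | c)

  ~a = 1111111100000000
  (~a | b) = 1111111100001111
  ((~a | b) & d) = 0101010100000101
  (a | ((~a | b) & d)) = 0101010111111111
  ((a | ((~a | b) & d)) | b) = 0101111111111111
  (((a | ((~a | b) & d)) | b) | c) = 0111111111111111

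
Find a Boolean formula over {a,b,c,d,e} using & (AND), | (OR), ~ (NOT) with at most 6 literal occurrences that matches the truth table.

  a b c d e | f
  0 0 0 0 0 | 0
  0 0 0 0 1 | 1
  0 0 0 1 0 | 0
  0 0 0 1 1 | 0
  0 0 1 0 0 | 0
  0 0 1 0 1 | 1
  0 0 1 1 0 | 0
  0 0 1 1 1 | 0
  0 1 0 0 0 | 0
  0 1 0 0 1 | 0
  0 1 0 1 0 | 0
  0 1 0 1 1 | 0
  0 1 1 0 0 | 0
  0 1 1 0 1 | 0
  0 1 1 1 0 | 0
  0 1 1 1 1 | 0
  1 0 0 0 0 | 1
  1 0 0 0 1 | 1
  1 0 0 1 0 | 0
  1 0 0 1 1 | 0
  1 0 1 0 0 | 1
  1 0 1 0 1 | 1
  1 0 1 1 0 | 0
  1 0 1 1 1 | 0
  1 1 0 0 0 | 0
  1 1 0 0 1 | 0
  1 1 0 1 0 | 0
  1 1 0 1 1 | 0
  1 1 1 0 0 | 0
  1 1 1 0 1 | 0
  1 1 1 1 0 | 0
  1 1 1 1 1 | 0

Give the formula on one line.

(~d & ((b | (a | e)) & ~b))

  ~d = 11001100110011001100110011001100
  (a | e) = 01010101010101011111111111111111
  (b | (a | e)) = 01010101111111111111111111111111
  ~b = 11111111000000001111111100000000
  ((b | (a | e)) & ~b) = 01010101000000001111111100000000
  (~d & ((b | (a | e)) & ~b)) = 01000100000000001100110000000000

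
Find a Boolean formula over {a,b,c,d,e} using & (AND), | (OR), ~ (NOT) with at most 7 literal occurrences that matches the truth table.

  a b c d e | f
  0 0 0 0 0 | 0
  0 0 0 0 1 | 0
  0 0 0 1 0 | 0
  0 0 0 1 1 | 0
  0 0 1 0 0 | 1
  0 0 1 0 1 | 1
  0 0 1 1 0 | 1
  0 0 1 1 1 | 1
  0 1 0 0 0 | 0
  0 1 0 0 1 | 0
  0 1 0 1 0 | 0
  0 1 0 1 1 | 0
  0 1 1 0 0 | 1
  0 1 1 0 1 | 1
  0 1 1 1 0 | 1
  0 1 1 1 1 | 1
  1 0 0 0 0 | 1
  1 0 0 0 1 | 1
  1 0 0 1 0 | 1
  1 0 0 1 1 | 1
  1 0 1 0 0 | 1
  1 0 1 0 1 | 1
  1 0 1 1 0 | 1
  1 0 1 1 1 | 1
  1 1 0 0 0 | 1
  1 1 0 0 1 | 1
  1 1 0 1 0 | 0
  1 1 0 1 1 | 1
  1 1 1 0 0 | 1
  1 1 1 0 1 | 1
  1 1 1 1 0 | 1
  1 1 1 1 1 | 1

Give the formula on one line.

  ~b = 11111111000000001111111100000000
  (e | ~b) = 11111111010101011111111101010101
  ~d = 11001100110011001100110011001100
  ((e | ~b) | ~d) = 11111111110111011111111111011101
  (a & ((e | ~b) | ~d)) = 00000000000000001111111111011101
  (c | (a & ((e | ~b) | ~d))) = 00001111000011111111111111011111

(c | (a & ((e | ~b) | ~d)))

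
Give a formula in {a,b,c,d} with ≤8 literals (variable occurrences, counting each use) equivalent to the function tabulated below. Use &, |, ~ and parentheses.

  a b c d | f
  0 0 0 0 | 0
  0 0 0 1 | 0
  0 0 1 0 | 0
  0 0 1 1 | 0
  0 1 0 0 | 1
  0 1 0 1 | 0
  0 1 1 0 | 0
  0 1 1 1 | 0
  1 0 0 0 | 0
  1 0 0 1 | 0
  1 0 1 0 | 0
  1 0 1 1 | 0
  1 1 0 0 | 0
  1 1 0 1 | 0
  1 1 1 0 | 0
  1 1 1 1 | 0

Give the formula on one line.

  ~c = 1100110011001100
  (b & a) = 0000000000001111
  (~c | (b & a)) = 1100110011001111
  ~a = 1111111100000000
  ~d = 1010101010101010
  (~a & ~d) = 1010101000000000
  (b & (~a & ~d)) = 0000101000000000
  ((~c | (b & a)) & (b & (~a & ~d))) = 0000100000000000

((~c | (b & a)) & (b & (~a & ~d)))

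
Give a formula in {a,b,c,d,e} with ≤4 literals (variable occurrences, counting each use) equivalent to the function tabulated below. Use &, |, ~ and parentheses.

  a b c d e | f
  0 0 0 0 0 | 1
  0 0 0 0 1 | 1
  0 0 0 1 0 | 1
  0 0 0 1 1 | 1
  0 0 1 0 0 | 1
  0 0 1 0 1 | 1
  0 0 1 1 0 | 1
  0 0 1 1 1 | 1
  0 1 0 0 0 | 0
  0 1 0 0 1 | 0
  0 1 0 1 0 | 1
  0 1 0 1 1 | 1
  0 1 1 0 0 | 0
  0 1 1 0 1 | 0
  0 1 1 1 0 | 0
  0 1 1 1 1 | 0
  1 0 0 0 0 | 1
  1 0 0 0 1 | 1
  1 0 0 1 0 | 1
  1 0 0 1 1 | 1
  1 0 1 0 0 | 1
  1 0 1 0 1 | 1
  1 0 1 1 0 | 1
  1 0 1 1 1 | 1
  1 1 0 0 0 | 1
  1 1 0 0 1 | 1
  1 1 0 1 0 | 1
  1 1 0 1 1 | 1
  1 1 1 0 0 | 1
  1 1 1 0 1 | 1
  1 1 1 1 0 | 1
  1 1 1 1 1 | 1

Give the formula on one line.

((~b | (~c & d)) | a)

  ~b = 11111111000000001111111100000000
  ~c = 11110000111100001111000011110000
  (~c & d) = 00110000001100000011000000110000
  (~b | (~c & d)) = 11111111001100001111111100110000
  ((~b | (~c & d)) | a) = 11111111001100001111111111111111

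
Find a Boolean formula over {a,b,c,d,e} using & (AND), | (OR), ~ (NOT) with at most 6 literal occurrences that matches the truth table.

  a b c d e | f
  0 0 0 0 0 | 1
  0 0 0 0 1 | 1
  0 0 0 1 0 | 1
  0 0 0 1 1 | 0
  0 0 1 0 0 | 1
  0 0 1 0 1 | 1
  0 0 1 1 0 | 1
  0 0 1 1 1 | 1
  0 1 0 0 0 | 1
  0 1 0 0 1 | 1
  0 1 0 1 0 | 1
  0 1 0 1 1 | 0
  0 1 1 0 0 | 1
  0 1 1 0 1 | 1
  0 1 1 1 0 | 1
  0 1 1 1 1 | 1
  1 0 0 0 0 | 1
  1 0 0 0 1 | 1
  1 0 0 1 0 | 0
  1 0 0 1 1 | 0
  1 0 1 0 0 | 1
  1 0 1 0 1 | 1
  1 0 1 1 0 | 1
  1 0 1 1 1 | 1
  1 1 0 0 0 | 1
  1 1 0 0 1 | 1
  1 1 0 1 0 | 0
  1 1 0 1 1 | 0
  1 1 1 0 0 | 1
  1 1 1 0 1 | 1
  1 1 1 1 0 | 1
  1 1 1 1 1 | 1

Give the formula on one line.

  ~e = 10101010101010101010101010101010
  ~a = 11111111111111110000000000000000
  (~e & ~a) = 10101010101010100000000000000000
  ~d = 11001100110011001100110011001100
  (c | ~d) = 11001111110011111100111111001111
  ((~e & ~a) | (c | ~d)) = 11101111111011111100111111001111

((~e & ~a) | (c | ~d))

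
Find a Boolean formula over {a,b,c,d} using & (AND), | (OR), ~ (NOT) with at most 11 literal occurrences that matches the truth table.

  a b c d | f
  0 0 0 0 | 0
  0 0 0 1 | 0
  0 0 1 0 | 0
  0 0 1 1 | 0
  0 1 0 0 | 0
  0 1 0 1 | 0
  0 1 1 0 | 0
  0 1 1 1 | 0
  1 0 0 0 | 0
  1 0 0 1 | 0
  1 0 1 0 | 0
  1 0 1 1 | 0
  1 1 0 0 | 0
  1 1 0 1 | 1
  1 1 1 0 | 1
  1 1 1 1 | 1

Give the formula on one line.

((b & ((c | ~b) | (a | ~d))) & ((a & c) | (d & a)))

  ~b = 1111000011110000
  (c | ~b) = 1111001111110011
  ~d = 1010101010101010
  (a | ~d) = 1010101011111111
  ((c | ~b) | (a | ~d)) = 1111101111111111
  (b & ((c | ~b) | (a | ~d))) = 0000101100001111
  (a & c) = 0000000000110011
  (d & a) = 0000000001010101
  ((a & c) | (d & a)) = 0000000001110111
  ((b & ((c | ~b) | (a | ~d))) & ((a & c) | (d & a))) = 0000000000000111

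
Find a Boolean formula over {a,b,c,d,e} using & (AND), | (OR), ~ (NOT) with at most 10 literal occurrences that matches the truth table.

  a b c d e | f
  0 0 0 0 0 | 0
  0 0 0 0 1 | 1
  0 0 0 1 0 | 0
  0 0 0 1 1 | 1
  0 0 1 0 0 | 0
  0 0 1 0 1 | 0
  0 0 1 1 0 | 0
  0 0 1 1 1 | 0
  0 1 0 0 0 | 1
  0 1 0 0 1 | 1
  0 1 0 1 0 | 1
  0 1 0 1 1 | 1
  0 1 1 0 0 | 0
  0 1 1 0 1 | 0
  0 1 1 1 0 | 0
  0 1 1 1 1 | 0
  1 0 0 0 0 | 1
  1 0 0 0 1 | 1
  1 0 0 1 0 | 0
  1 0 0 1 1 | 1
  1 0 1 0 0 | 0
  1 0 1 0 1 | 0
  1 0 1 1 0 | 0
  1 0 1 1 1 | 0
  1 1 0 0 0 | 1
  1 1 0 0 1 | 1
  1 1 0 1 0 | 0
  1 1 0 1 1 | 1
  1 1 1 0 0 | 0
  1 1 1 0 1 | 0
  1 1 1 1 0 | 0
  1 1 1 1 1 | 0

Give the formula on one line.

(((e | (b | a)) & ~c) & (e | (~a | ~d)))

  (b | a) = 00000000111111111111111111111111
  (e | (b | a)) = 01010101111111111111111111111111
  ~c = 11110000111100001111000011110000
  ((e | (b | a)) & ~c) = 01010000111100001111000011110000
  ~a = 11111111111111110000000000000000
  ~d = 11001100110011001100110011001100
  (~a | ~d) = 11111111111111111100110011001100
  (e | (~a | ~d)) = 11111111111111111101110111011101
  (((e | (b | a)) & ~c) & (e | (~a | ~d))) = 01010000111100001101000011010000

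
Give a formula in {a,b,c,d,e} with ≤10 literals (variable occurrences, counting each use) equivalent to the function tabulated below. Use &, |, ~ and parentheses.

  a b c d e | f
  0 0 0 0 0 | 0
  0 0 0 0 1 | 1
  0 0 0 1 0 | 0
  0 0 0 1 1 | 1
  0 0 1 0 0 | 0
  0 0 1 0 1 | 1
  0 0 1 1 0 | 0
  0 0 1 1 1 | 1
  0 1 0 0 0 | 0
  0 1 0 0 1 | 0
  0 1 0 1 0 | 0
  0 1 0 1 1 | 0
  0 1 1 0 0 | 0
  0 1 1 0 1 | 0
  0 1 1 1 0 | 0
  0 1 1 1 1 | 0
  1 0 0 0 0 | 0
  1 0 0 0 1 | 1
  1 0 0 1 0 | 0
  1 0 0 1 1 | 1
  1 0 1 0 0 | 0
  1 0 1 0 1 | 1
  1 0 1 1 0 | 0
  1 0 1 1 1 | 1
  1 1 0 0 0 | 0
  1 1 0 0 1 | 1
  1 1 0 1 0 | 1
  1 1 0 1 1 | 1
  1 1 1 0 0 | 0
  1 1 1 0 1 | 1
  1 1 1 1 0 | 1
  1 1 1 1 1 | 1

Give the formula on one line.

((~b & e) | ((e | (a & (d & b))) & ((~e & d) | a)))

  ~b = 11111111000000001111111100000000
  (~b & e) = 01010101000000000101010100000000
  (d & b) = 00000000001100110000000000110011
  (a & (d & b)) = 00000000000000000000000000110011
  (e | (a & (d & b))) = 01010101010101010101010101110111
  ~e = 10101010101010101010101010101010
  (~e & d) = 00100010001000100010001000100010
  ((~e & d) | a) = 00100010001000101111111111111111
  ((e | (a & (d & b))) & ((~e & d) | a)) = 00000000000000000101010101110111
  ((~b & e) | ((e | (a & (d & b))) & ((~e & d) | a))) = 01010101000000000101010101110111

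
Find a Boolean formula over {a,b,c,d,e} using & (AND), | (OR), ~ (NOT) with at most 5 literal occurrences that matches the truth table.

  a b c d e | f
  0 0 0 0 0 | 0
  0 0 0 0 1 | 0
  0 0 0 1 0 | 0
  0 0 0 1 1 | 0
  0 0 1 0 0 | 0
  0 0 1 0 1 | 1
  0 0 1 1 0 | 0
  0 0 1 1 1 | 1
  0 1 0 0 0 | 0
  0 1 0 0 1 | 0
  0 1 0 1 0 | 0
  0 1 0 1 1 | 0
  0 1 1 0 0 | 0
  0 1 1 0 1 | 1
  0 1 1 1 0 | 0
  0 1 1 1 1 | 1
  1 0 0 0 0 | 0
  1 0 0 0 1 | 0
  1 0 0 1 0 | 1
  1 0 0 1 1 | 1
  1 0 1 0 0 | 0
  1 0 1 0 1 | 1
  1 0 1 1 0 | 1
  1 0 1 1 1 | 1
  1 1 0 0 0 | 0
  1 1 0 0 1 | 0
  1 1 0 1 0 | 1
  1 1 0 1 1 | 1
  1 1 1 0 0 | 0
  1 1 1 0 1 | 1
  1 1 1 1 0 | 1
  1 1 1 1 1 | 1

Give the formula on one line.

((a & d) | (e & c))

  (a & d) = 00000000000000000011001100110011
  (e & c) = 00000101000001010000010100000101
  ((a & d) | (e & c)) = 00000101000001010011011100110111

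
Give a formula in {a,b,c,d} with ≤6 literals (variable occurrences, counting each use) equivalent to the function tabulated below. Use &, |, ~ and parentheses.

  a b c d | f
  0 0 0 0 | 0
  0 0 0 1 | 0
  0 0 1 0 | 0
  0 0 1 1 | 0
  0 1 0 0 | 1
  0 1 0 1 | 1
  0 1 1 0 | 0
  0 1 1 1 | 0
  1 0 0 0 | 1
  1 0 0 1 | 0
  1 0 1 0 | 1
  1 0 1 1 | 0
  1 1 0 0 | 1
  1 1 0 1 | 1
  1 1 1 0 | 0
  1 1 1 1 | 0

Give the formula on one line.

(((~d & ~b) & a) | (b & ~c))

  ~d = 1010101010101010
  ~b = 1111000011110000
  (~d & ~b) = 1010000010100000
  ((~d & ~b) & a) = 0000000010100000
  ~c = 1100110011001100
  (b & ~c) = 0000110000001100
  (((~d & ~b) & a) | (b & ~c)) = 0000110010101100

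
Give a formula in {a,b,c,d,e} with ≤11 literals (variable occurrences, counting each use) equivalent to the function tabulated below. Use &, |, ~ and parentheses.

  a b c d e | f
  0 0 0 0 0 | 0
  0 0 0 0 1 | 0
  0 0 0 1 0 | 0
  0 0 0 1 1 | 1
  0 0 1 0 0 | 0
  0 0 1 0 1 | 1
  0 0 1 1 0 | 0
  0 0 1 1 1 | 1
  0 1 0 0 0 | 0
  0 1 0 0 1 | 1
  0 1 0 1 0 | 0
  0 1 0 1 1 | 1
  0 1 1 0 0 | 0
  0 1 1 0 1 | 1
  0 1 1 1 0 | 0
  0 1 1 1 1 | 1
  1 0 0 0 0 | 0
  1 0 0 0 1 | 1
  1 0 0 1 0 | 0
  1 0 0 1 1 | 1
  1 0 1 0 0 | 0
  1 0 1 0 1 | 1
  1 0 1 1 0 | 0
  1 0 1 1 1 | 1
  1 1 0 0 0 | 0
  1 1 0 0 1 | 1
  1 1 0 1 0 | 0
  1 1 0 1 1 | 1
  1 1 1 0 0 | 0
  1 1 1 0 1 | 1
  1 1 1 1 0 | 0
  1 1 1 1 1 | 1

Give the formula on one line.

((((~e | d) | ((e & a) | (b & ~a))) & e) | (e & c))

  ~e = 10101010101010101010101010101010
  (~e | d) = 10111011101110111011101110111011
  (e & a) = 00000000000000000101010101010101
  ~a = 11111111111111110000000000000000
  (b & ~a) = 00000000111111110000000000000000
  ((e & a) | (b & ~a)) = 00000000111111110101010101010101
  ((~e | d) | ((e & a) | (b & ~a))) = 10111011111111111111111111111111
  (((~e | d) | ((e & a) | (b & ~a))) & e) = 00010001010101010101010101010101
  (e & c) = 00000101000001010000010100000101
  ((((~e | d) | ((e & a) | (b & ~a))) & e) | (e & c)) = 00010101010101010101010101010101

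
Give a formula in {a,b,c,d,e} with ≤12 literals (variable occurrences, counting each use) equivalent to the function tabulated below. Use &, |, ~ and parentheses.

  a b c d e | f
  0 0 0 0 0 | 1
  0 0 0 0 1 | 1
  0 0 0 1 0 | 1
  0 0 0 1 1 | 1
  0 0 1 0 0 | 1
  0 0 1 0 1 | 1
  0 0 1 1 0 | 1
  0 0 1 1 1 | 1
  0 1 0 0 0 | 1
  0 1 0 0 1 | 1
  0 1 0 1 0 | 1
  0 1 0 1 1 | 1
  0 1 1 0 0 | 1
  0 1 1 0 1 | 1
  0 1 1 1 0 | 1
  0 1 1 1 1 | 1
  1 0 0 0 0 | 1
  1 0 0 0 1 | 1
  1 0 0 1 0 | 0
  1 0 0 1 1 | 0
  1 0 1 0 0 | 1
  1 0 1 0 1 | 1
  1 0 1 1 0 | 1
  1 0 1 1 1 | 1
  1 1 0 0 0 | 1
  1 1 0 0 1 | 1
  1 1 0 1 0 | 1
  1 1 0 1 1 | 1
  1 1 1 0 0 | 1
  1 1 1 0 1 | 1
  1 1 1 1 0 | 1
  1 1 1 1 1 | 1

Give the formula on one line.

(((~a & (b & ~c)) | (~b & ~d)) | ((c | b) | (~a | b)))

  ~a = 11111111111111110000000000000000
  ~c = 11110000111100001111000011110000
  (b & ~c) = 00000000111100000000000011110000
  (~a & (b & ~c)) = 00000000111100000000000000000000
  ~b = 11111111000000001111111100000000
  ~d = 11001100110011001100110011001100
  (~b & ~d) = 11001100000000001100110000000000
  ((~a & (b & ~c)) | (~b & ~d)) = 11001100111100001100110000000000
  (c | b) = 00001111111111110000111111111111
  (~a | b) = 11111111111111110000000011111111
  ((c | b) | (~a | b)) = 11111111111111110000111111111111
  (((~a & (b & ~c)) | (~b & ~d)) | ((c | b) | (~a | b))) = 11111111111111111100111111111111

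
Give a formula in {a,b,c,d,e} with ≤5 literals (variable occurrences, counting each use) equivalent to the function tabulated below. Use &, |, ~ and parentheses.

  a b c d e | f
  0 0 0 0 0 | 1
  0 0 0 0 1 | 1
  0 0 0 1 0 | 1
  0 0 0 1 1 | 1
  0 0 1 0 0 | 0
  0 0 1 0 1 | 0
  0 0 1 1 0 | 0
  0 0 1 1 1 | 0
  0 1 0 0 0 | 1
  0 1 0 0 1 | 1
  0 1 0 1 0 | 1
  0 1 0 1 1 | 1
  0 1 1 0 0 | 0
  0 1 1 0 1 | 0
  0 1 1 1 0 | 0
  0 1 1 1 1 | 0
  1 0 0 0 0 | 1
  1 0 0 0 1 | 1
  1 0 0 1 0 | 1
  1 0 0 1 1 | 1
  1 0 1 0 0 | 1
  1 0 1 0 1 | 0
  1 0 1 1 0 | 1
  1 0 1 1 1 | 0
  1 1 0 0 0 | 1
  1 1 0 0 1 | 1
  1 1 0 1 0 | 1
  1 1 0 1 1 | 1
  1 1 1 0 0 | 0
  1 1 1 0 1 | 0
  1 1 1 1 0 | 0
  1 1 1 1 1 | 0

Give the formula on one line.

(~c | (a & ((c & ~b) & ~e)))

  ~c = 11110000111100001111000011110000
  ~b = 11111111000000001111111100000000
  (c & ~b) = 00001111000000000000111100000000
  ~e = 10101010101010101010101010101010
  ((c & ~b) & ~e) = 00001010000000000000101000000000
  (a & ((c & ~b) & ~e)) = 00000000000000000000101000000000
  (~c | (a & ((c & ~b) & ~e))) = 11110000111100001111101011110000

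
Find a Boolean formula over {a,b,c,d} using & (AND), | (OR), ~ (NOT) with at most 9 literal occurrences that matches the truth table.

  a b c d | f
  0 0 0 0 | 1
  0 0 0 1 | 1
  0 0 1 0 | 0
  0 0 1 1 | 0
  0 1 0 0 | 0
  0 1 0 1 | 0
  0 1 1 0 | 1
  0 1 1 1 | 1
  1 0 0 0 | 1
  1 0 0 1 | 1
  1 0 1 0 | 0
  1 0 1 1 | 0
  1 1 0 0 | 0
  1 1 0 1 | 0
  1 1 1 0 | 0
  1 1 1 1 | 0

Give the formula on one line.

((~a & ((a | c) & b)) | (~c & ~b))

  ~a = 1111111100000000
  (a | c) = 0011001111111111
  ((a | c) & b) = 0000001100001111
  (~a & ((a | c) & b)) = 0000001100000000
  ~c = 1100110011001100
  ~b = 1111000011110000
  (~c & ~b) = 1100000011000000
  ((~a & ((a | c) & b)) | (~c & ~b)) = 1100001111000000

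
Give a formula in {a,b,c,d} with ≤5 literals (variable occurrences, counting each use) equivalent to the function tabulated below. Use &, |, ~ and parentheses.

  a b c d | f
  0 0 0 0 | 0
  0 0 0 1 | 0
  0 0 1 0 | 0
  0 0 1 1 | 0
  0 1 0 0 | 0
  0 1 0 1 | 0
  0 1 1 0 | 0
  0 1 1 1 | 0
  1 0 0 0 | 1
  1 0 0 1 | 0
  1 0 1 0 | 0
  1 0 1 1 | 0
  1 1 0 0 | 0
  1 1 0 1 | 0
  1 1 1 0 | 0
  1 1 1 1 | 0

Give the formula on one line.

  ~d = 1010101010101010
  (~d & a) = 0000000010101010
  ~c = 1100110011001100
  ~b = 1111000011110000
  (~c & ~b) = 1100000011000000
  ((~d & a) & (~c & ~b)) = 0000000010000000

((~d & a) & (~c & ~b))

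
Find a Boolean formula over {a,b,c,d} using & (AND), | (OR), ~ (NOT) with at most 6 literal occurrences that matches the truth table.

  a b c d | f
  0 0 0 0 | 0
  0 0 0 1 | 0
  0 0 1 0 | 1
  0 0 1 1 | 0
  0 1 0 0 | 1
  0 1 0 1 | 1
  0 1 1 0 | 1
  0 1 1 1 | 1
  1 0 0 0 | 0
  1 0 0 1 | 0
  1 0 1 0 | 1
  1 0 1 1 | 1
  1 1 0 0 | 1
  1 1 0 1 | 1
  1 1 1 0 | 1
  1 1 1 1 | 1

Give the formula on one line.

  ~c = 1100110011001100
  ~d = 1010101010101010
  (~d | a) = 1010101011111111
  (b | (~d | a)) = 1010111111111111
  (~c | (b | (~d | a))) = 1110111111111111
  (c & (~c | (b | (~d | a)))) = 0010001100110011
  ((c & (~c | (b | (~d | a)))) | b) = 0010111100111111

((c & (~c | (b | (~d | a)))) | b)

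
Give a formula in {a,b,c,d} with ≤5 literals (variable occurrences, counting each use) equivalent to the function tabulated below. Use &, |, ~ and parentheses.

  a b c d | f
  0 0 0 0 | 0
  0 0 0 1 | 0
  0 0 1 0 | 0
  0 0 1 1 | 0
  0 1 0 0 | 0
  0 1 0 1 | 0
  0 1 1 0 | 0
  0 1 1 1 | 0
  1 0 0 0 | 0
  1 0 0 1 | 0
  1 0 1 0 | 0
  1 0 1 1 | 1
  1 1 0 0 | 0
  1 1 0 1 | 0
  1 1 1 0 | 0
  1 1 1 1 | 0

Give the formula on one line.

  ~b = 1111000011110000
  (~b & d) = 0101000001010000
  (c & (~b & d)) = 0001000000010000
  (a & (c & (~b & d))) = 0000000000010000

(a & (c & (~b & d)))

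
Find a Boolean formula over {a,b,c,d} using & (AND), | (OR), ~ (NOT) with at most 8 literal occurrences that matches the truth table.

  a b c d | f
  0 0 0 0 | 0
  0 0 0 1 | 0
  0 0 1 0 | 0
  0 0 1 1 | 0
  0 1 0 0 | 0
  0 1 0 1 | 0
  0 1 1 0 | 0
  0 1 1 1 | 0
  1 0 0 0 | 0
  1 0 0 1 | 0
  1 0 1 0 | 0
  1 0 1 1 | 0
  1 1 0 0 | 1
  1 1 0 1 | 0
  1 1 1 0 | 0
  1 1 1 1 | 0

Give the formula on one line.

  ~d = 1010101010101010
  ~c = 1100110011001100
  (c & a) = 0000000000110011
  ((c & a) | b) = 0000111100111111
  (a & ((c & a) | b)) = 0000000000111111
  (~c & (a & ((c & a) | b))) = 0000000000001100
  (~d & (~c & (a & ((c & a) | b)))) = 0000000000001000

(~d & (~c & (a & ((c & a) | b))))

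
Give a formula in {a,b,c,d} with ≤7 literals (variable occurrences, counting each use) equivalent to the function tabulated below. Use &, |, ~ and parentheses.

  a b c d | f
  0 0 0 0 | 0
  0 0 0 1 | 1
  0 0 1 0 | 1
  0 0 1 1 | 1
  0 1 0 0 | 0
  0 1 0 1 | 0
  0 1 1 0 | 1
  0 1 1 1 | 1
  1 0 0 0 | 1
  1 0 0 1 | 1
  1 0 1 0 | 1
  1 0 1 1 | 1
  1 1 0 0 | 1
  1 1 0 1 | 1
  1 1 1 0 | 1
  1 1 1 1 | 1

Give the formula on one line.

  (c | a) = 0011001111111111
  ~b = 1111000011110000
  (~b & d) = 0101000001010000
  ((c | a) | (~b & d)) = 0111001111111111

((c | a) | (~b & d))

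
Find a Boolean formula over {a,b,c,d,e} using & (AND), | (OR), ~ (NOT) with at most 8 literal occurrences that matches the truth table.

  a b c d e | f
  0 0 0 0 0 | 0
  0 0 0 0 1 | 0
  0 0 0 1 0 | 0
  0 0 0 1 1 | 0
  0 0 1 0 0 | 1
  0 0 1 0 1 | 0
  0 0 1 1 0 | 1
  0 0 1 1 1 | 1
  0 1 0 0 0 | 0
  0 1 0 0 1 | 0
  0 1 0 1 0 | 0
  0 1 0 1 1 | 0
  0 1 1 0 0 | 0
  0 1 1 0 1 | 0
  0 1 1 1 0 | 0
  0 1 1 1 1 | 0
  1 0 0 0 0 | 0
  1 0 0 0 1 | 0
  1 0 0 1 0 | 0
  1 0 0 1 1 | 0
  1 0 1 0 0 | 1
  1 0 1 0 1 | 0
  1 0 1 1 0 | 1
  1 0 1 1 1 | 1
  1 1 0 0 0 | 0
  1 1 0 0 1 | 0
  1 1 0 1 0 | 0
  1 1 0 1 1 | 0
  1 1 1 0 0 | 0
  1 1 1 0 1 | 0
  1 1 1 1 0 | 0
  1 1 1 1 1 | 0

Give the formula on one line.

  ~c = 11110000111100001111000011110000
  (~c & b) = 00000000111100000000000011110000
  (c | (~c & b)) = 00001111111111110000111111111111
  ~b = 11111111000000001111111100000000
  ((c | (~c & b)) & ~b) = 00001111000000000000111100000000
  ~e = 10101010101010101010101010101010
  (d | ~e) = 10111011101110111011101110111011
  ((d | ~e) | ~c) = 11111011111110111111101111111011
  (((c | (~c & b)) & ~b) & ((d | ~e) | ~c)) = 00001011000000000000101100000000

(((c | (~c & b)) & ~b) & ((d | ~e) | ~c))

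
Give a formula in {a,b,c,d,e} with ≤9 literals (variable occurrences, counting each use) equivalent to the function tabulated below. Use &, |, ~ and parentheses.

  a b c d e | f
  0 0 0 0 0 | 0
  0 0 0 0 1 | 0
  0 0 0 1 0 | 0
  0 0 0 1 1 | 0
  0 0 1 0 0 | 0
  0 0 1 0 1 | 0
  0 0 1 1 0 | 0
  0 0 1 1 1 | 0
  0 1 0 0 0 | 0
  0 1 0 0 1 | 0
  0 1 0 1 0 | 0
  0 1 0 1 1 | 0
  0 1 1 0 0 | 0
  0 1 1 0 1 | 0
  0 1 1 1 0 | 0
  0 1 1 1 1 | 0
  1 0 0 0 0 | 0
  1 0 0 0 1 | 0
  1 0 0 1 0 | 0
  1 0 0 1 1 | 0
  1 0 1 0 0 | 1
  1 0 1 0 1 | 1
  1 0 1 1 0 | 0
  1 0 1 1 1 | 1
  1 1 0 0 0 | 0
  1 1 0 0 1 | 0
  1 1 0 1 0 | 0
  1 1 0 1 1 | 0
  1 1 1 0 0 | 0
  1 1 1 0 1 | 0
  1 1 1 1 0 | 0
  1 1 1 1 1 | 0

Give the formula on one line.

  ~b = 11111111000000001111111100000000
  ~d = 11001100110011001100110011001100
  (~d | e) = 11011101110111011101110111011101
  (c & (~d | e)) = 00001101000011010000110100001101
  (a & c) = 00000000000000000000111100001111
  ((c & (~d | e)) & (a & c)) = 00000000000000000000110100001101
  (~b & ((c & (~d | e)) & (a & c))) = 00000000000000000000110100000000

(~b & ((c & (~d | e)) & (a & c)))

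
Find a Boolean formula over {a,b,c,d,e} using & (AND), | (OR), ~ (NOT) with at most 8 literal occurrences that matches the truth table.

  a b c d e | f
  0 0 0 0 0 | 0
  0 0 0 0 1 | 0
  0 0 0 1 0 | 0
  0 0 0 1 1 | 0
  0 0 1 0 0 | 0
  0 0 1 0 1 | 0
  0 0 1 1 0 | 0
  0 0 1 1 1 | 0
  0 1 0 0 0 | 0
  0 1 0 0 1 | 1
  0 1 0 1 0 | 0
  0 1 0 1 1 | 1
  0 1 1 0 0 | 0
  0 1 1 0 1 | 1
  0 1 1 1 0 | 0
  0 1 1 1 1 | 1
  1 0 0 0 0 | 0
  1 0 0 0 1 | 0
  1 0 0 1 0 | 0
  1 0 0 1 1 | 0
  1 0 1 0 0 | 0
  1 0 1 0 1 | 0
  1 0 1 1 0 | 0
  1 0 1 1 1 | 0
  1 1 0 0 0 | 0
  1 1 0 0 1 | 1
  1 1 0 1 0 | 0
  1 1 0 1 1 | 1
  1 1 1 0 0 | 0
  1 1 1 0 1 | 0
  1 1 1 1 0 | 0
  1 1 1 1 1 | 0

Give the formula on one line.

  ~a = 11111111111111110000000000000000
  (~a & c) = 00001111000011110000000000000000
  ~c = 11110000111100001111000011110000
  ((~a & c) | ~c) = 11111111111111111111000011110000
  (((~a & c) | ~c) & b) = 00000000111111110000000011110000
  ((((~a & c) | ~c) & b) & e) = 00000000010101010000000001010000

((((~a & c) | ~c) & b) & e)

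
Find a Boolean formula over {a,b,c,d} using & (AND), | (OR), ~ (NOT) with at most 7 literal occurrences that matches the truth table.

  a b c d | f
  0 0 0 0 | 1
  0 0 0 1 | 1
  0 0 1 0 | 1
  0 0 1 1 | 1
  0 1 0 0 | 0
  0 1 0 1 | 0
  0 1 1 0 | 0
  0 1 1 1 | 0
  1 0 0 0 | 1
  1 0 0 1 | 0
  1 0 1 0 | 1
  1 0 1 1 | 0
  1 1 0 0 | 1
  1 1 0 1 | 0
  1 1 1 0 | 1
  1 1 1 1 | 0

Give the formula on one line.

((~d & a) | ((~b | a) & ~a))

  ~d = 1010101010101010
  (~d & a) = 0000000010101010
  ~b = 1111000011110000
  (~b | a) = 1111000011111111
  ~a = 1111111100000000
  ((~b | a) & ~a) = 1111000000000000
  ((~d & a) | ((~b | a) & ~a)) = 1111000010101010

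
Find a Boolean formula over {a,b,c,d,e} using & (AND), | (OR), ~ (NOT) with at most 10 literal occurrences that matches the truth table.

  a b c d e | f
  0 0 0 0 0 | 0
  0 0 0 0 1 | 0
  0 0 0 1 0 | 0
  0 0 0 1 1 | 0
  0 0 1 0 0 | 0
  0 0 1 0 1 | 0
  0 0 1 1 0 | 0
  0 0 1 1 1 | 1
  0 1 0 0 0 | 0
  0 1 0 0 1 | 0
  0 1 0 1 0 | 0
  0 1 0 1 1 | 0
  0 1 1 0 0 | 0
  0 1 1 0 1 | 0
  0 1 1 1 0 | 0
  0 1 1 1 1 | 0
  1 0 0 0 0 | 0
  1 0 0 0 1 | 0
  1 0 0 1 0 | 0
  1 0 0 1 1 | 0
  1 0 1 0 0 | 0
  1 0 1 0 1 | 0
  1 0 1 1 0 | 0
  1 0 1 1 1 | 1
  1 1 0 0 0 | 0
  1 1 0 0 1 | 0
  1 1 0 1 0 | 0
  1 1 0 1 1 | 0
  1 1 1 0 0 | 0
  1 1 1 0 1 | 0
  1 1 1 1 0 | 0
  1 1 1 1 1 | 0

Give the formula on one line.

  ~c = 11110000111100001111000011110000
  (b & ~c) = 00000000111100000000000011110000
  ((b & ~c) | e) = 01010101111101010101010111110101
  ~b = 11111111000000001111111100000000
  (b & e) = 00000000010101010000000001010101
  (c | (b & e)) = 00001111010111110000111101011111
  (~b & (c | (b & e))) = 00001111000000000000111100000000
  ((~b & (c | (b & e))) & d) = 00000011000000000000001100000000
  (((b & ~c) | e) & ((~b & (c | (b & e))) & d)) = 00000001000000000000000100000000

(((b & ~c) | e) & ((~b & (c | (b & e))) & d))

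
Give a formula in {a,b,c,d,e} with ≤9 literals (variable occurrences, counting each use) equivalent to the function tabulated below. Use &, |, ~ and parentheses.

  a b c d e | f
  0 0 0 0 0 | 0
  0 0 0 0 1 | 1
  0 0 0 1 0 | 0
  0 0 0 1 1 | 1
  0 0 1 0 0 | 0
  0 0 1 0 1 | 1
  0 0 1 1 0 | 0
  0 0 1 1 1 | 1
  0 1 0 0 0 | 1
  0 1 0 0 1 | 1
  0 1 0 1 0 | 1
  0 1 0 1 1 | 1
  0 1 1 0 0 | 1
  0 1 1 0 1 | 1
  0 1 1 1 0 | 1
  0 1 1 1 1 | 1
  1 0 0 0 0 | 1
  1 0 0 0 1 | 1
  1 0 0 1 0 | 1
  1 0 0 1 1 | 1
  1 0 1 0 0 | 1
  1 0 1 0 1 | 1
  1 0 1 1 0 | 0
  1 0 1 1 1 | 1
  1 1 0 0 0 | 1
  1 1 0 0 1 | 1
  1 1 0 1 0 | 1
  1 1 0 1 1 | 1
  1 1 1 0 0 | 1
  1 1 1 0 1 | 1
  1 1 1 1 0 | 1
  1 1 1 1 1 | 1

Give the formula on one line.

(((~d | (~a | (~c & ~e))) & a) | (e | b))

  ~d = 11001100110011001100110011001100
  ~a = 11111111111111110000000000000000
  ~c = 11110000111100001111000011110000
  ~e = 10101010101010101010101010101010
  (~c & ~e) = 10100000101000001010000010100000
  (~a | (~c & ~e)) = 11111111111111111010000010100000
  (~d | (~a | (~c & ~e))) = 11111111111111111110110011101100
  ((~d | (~a | (~c & ~e))) & a) = 00000000000000001110110011101100
  (e | b) = 01010101111111110101010111111111
  (((~d | (~a | (~c & ~e))) & a) | (e | b)) = 01010101111111111111110111111111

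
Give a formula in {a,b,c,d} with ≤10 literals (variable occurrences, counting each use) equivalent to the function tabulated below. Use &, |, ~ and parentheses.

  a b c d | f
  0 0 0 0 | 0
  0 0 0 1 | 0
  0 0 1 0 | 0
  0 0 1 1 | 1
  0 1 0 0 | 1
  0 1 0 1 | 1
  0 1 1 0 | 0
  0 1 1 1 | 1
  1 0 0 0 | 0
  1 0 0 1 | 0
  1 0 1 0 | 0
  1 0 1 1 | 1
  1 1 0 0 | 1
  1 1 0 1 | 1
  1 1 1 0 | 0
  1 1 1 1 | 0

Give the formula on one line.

((~c | ((b | d) & (~b | (d & (~a & c))))) & (b | c))

  ~c = 1100110011001100
  (b | d) = 0101111101011111
  ~b = 1111000011110000
  ~a = 1111111100000000
  (~a & c) = 0011001100000000
  (d & (~a & c)) = 0001000100000000
  (~b | (d & (~a & c))) = 1111000111110000
  ((b | d) & (~b | (d & (~a & c)))) = 0101000101010000
  (~c | ((b | d) & (~b | (d & (~a & c))))) = 1101110111011100
  (b | c) = 0011111100111111
  ((~c | ((b | d) & (~b | (d & (~a & c))))) & (b | c)) = 0001110100011100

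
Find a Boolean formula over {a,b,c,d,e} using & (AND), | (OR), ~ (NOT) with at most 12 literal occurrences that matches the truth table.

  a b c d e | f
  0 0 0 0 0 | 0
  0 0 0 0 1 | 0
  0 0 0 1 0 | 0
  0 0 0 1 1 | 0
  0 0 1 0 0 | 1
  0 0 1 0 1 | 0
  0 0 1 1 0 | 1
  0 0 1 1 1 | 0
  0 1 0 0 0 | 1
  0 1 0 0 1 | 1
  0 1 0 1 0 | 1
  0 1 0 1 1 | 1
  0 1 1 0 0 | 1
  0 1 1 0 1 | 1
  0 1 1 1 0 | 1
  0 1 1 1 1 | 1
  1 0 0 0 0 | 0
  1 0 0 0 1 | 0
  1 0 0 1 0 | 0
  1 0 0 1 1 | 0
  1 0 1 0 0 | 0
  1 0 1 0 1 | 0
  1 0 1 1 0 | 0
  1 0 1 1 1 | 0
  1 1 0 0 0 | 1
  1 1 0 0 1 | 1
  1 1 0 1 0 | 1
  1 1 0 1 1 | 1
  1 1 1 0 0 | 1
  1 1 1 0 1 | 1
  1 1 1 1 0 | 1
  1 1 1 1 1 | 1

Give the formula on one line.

((b | ~e) & (((~a & c) | b) & ((b | (a | d)) | ~e)))

  ~e = 10101010101010101010101010101010
  (b | ~e) = 10101010111111111010101011111111
  ~a = 11111111111111110000000000000000
  (~a & c) = 00001111000011110000000000000000
  ((~a & c) | b) = 00001111111111110000000011111111
  (a | d) = 00110011001100111111111111111111
  (b | (a | d)) = 00110011111111111111111111111111
  ((b | (a | d)) | ~e) = 10111011111111111111111111111111
  (((~a & c) | b) & ((b | (a | d)) | ~e)) = 00001011111111110000000011111111
  ((b | ~e) & (((~a & c) | b) & ((b | (a | d)) | ~e))) = 00001010111111110000000011111111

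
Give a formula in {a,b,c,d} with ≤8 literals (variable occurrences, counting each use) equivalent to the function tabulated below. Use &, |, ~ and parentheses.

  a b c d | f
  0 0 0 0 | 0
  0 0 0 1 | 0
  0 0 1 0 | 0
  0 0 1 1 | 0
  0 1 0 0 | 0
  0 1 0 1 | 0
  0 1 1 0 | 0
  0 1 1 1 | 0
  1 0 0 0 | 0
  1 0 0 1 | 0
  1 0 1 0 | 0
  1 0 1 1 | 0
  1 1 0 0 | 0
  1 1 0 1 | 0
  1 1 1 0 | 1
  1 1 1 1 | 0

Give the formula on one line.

((a & (~a | c)) & (b & ~d))

  ~a = 1111111100000000
  (~a | c) = 1111111100110011
  (a & (~a | c)) = 0000000000110011
  ~d = 1010101010101010
  (b & ~d) = 0000101000001010
  ((a & (~a | c)) & (b & ~d)) = 0000000000000010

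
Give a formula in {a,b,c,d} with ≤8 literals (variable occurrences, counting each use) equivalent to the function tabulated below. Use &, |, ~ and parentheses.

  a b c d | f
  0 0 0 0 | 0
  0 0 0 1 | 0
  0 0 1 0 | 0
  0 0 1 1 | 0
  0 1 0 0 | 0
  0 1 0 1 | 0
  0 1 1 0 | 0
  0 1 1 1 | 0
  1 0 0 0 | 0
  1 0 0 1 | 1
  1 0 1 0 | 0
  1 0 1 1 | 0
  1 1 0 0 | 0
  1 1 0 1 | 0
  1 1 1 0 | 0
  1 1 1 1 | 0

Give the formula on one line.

(~b & (((~c & ~b) | b) & ((a | ~d) & d)))

  ~b = 1111000011110000
  ~c = 1100110011001100
  (~c & ~b) = 1100000011000000
  ((~c & ~b) | b) = 1100111111001111
  ~d = 1010101010101010
  (a | ~d) = 1010101011111111
  ((a | ~d) & d) = 0000000001010101
  (((~c & ~b) | b) & ((a | ~d) & d)) = 0000000001000101
  (~b & (((~c & ~b) | b) & ((a | ~d) & d))) = 0000000001000000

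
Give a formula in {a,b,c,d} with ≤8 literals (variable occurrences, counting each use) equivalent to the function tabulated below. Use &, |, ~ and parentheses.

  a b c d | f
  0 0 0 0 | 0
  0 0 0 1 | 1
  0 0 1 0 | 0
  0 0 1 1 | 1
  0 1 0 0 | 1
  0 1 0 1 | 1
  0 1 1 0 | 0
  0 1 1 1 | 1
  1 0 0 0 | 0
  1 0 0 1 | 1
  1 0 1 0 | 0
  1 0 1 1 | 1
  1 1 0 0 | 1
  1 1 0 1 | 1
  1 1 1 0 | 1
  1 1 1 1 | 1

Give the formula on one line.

  (b & a) = 0000000000001111
  ~c = 1100110011001100
  (b & ~c) = 0000110000001100
  (d | (b & ~c)) = 0101110101011101
  ((b & a) | (d | (b & ~c))) = 0101110101011111

((b & a) | (d | (b & ~c)))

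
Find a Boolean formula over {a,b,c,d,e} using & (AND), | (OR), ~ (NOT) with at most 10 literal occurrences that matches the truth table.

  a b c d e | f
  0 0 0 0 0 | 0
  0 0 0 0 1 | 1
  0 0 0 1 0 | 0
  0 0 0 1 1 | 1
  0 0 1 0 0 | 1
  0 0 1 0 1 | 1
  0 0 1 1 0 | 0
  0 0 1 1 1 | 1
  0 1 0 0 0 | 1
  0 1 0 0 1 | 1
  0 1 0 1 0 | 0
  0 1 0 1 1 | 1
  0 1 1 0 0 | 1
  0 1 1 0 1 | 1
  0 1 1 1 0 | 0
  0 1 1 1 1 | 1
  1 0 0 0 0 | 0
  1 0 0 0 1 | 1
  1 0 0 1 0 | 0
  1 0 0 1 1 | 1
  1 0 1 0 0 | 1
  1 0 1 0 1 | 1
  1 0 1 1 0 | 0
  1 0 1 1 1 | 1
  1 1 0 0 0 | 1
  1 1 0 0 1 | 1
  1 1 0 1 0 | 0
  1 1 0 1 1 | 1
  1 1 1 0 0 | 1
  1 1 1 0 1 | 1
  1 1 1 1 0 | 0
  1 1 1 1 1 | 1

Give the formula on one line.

((e | ~d) & (((b | d) | c) | ((e | b) & (a | e))))

  ~d = 11001100110011001100110011001100
  (e | ~d) = 11011101110111011101110111011101
  (b | d) = 00110011111111110011001111111111
  ((b | d) | c) = 00111111111111110011111111111111
  (e | b) = 01010101111111110101010111111111
  (a | e) = 01010101010101011111111111111111
  ((e | b) & (a | e)) = 01010101010101010101010111111111
  (((b | d) | c) | ((e | b) & (a | e))) = 01111111111111110111111111111111
  ((e | ~d) & (((b | d) | c) | ((e | b) & (a | e)))) = 01011101110111010101110111011101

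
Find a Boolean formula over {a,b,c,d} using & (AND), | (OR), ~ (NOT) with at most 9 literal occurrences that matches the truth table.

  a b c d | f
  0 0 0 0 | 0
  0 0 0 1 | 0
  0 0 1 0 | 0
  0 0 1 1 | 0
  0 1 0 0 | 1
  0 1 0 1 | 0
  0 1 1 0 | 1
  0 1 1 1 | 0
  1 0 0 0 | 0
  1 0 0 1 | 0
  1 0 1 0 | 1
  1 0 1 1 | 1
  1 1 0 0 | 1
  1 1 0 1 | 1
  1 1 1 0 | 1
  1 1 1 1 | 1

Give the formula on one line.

  (c | b) = 0011111100111111
  ~a = 1111111100000000
  ((c | b) | ~a) = 1111111100111111
  ~d = 1010101010101010
  (b & ~d) = 0000101000001010
  (~a & (b & ~d)) = 0000101000000000
  (a | (~a & (b & ~d))) = 0000101011111111
  (((c | b) | ~a) & (a | (~a & (b & ~d)))) = 0000101000111111

(((c | b) | ~a) & (a | (~a & (b & ~d))))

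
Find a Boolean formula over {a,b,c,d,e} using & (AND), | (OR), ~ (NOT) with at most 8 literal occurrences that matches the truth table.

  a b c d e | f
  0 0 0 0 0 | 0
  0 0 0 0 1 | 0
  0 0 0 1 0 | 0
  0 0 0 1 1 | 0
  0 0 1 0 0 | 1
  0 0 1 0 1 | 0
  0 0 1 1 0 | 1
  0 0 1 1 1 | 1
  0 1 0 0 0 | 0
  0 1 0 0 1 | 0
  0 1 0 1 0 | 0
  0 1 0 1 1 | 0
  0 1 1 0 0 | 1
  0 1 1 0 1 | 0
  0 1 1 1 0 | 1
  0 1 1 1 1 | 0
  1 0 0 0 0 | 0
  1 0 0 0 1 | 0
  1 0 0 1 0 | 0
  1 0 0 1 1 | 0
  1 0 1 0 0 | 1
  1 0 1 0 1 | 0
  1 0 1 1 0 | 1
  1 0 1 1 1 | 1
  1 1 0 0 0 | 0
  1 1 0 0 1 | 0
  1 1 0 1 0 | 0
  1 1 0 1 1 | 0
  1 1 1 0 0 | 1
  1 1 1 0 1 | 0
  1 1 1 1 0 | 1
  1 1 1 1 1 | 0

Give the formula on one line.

((~e | ((~b & c) & d)) & (e | c))

  ~e = 10101010101010101010101010101010
  ~b = 11111111000000001111111100000000
  (~b & c) = 00001111000000000000111100000000
  ((~b & c) & d) = 00000011000000000000001100000000
  (~e | ((~b & c) & d)) = 10101011101010101010101110101010
  (e | c) = 01011111010111110101111101011111
  ((~e | ((~b & c) & d)) & (e | c)) = 00001011000010100000101100001010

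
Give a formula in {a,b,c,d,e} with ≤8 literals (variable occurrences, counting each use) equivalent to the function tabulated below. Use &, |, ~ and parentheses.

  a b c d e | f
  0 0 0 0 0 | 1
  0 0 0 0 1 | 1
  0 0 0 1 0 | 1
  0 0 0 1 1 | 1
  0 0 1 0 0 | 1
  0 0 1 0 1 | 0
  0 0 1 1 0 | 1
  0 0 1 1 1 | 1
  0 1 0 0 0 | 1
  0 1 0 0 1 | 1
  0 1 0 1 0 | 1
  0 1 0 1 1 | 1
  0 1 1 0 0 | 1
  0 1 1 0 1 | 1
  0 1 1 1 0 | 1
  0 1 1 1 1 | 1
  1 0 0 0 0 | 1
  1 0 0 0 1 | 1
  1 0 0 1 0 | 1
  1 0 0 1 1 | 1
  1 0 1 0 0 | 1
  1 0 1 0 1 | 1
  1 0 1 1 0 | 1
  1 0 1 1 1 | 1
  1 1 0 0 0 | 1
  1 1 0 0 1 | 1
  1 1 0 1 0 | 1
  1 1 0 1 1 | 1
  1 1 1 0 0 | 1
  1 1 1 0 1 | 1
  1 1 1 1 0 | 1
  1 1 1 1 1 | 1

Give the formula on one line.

  ~e = 10101010101010101010101010101010
  (~e | a) = 10101010101010101111111111111111
  ~c = 11110000111100001111000011110000
  ((~e | a) | ~c) = 11111010111110101111111111111111
  (d | ~e) = 10111011101110111011101110111011
  ~d = 11001100110011001100110011001100
  (b & ~d) = 00000000110011000000000011001100
  ((d | ~e) | (b & ~d)) = 10111011111111111011101111111111
  (((~e | a) | ~c) | ((d | ~e) | (b & ~d))) = 11111011111111111111111111111111

(((~e | a) | ~c) | ((d | ~e) | (b & ~d)))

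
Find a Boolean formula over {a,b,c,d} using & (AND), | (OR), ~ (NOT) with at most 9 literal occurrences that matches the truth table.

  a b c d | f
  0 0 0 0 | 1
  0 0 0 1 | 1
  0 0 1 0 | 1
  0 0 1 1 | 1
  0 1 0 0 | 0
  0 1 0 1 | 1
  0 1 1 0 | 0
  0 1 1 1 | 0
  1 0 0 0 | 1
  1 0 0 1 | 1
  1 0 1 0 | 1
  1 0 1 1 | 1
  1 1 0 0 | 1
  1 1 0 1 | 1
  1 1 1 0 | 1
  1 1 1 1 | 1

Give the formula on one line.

((~b | (d & ((c & a) | ~c))) | a)

  ~b = 1111000011110000
  (c & a) = 0000000000110011
  ~c = 1100110011001100
  ((c & a) | ~c) = 1100110011111111
  (d & ((c & a) | ~c)) = 0100010001010101
  (~b | (d & ((c & a) | ~c))) = 1111010011110101
  ((~b | (d & ((c & a) | ~c))) | a) = 1111010011111111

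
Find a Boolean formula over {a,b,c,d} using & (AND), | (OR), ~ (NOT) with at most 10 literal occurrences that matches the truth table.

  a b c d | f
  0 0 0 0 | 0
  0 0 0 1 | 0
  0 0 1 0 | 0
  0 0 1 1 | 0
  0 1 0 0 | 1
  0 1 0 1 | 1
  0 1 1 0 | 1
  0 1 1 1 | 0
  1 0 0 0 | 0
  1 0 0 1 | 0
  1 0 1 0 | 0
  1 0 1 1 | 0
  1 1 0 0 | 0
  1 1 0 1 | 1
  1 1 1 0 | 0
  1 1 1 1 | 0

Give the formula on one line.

  ~a = 1111111100000000
  (b & ~a) = 0000111100000000
  ((b & ~a) | d) = 0101111101010101
  ~d = 1010101010101010
  (b & ~d) = 0000101000001010
  ~c = 1100110011001100
  (~c & b) = 0000110000001100
  ((b & ~d) | (~c & b)) = 0000111000001110
  (((b & ~a) | d) & ((b & ~d) | (~c & b))) = 0000111000000100

(((b & ~a) | d) & ((b & ~d) | (~c & b)))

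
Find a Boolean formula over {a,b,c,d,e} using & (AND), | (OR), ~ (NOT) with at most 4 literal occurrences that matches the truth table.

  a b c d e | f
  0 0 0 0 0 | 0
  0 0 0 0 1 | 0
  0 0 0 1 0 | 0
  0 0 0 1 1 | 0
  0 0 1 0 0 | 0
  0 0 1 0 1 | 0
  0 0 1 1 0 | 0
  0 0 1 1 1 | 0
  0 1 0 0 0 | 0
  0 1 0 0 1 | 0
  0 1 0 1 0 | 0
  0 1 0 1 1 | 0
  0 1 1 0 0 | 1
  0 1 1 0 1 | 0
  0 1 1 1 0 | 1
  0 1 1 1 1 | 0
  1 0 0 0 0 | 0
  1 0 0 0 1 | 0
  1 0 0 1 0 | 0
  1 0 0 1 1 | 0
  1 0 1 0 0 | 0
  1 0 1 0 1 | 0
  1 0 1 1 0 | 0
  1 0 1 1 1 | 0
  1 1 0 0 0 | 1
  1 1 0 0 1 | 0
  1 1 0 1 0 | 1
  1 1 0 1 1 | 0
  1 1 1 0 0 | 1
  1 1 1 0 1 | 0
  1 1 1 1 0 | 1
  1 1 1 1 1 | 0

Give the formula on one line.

((c | a) & (~e & b))

  (c | a) = 00001111000011111111111111111111
  ~e = 10101010101010101010101010101010
  (~e & b) = 00000000101010100000000010101010
  ((c | a) & (~e & b)) = 00000000000010100000000010101010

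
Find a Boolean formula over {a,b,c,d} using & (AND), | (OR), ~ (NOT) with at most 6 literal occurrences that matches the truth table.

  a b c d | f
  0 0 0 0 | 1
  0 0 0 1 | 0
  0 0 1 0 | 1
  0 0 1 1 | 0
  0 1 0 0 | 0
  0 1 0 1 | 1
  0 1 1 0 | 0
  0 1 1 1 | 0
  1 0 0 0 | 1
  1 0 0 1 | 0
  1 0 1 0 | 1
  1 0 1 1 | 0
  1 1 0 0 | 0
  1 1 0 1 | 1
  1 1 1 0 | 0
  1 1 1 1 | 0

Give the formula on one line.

  ~b = 1111000011110000
  ~d = 1010101010101010
  (~b & ~d) = 1010000010100000
  ~c = 1100110011001100
  (d & ~c) = 0100010001000100
  (b & (d & ~c)) = 0000010000000100
  ((~b & ~d) | (b & (d & ~c))) = 1010010010100100

((~b & ~d) | (b & (d & ~c)))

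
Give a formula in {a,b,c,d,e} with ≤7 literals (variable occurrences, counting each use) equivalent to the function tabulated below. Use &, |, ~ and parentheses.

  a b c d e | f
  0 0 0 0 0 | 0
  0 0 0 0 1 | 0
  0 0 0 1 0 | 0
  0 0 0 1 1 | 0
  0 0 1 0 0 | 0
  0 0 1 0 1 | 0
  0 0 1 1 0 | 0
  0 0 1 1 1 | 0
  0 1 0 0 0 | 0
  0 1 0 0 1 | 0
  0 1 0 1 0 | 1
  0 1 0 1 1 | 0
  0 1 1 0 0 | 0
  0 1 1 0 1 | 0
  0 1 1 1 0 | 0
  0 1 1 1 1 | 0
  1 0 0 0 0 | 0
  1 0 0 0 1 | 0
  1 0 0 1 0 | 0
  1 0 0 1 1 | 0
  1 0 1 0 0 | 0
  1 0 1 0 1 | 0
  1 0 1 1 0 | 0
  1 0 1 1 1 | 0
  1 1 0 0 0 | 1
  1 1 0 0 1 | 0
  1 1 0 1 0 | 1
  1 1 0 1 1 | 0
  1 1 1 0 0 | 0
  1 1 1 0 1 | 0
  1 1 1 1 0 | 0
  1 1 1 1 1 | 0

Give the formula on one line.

  ~e = 10101010101010101010101010101010
  (c | ~e) = 10101111101011111010111110101111
  (d | a) = 00110011001100111111111111111111
  ~c = 11110000111100001111000011110000
  ((d | a) & ~c) = 00110000001100001111000011110000
  ((c | ~e) & ((d | a) & ~c)) = 00100000001000001010000010100000
  (((c | ~e) & ((d | a) & ~c)) & b) = 00000000001000000000000010100000

(((c | ~e) & ((d | a) & ~c)) & b)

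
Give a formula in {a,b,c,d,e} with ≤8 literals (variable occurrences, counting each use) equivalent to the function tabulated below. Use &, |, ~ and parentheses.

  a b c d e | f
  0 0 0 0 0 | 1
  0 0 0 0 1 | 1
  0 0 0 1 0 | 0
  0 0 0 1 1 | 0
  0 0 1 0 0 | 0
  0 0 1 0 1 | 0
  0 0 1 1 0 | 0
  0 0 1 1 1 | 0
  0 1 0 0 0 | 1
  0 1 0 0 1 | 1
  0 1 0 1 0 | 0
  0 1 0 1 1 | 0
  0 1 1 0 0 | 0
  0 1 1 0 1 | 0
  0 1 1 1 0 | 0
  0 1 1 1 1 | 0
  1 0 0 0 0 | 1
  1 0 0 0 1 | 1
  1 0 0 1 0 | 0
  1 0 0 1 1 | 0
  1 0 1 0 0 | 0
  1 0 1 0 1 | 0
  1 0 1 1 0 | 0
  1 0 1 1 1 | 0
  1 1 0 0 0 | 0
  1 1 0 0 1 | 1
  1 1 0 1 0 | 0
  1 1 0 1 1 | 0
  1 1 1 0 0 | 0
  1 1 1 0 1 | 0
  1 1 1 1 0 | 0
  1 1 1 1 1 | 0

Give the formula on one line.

  (e & a) = 00000000000000000101010101010101
  ~a = 11111111111111110000000000000000
  ((e & a) | ~a) = 11111111111111110101010101010101
  ~b = 11111111000000001111111100000000
  (((e & a) | ~a) | ~b) = 11111111111111111111111101010101
  ~d = 11001100110011001100110011001100
  ~c = 11110000111100001111000011110000
  (~d & ~c) = 11000000110000001100000011000000
  ((((e & a) | ~a) | ~b) & (~d & ~c)) = 11000000110000001100000001000000

((((e & a) | ~a) | ~b) & (~d & ~c))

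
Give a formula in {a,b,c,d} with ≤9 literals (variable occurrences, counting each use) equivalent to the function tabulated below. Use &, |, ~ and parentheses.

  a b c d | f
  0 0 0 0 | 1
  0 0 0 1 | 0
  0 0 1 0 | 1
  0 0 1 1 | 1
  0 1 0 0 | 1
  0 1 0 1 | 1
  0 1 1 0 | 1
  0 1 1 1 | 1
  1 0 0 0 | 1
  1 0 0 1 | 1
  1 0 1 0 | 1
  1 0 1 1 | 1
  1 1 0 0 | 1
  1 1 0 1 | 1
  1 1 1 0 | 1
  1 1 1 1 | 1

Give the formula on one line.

(((b | (~d | (a & (c | ~d)))) | a) | c)

  ~d = 1010101010101010
  (c | ~d) = 1011101110111011
  (a & (c | ~d)) = 0000000010111011
  (~d | (a & (c | ~d))) = 1010101010111011
  (b | (~d | (a & (c | ~d)))) = 1010111110111111
  ((b | (~d | (a & (c | ~d)))) | a) = 1010111111111111
  (((b | (~d | (a & (c | ~d)))) | a) | c) = 1011111111111111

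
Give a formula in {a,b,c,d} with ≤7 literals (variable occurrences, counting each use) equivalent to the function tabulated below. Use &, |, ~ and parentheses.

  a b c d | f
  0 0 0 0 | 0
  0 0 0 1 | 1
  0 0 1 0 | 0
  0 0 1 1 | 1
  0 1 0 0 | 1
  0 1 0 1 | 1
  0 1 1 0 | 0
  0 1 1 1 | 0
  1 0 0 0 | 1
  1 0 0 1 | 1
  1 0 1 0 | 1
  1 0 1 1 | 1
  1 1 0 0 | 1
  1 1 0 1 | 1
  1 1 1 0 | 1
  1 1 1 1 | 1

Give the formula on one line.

(((b | a) | d) & ((a | (~a & ~c)) | ~b))

  (b | a) = 0000111111111111
  ((b | a) | d) = 0101111111111111
  ~a = 1111111100000000
  ~c = 1100110011001100
  (~a & ~c) = 1100110000000000
  (a | (~a & ~c)) = 1100110011111111
  ~b = 1111000011110000
  ((a | (~a & ~c)) | ~b) = 1111110011111111
  (((b | a) | d) & ((a | (~a & ~c)) | ~b)) = 0101110011111111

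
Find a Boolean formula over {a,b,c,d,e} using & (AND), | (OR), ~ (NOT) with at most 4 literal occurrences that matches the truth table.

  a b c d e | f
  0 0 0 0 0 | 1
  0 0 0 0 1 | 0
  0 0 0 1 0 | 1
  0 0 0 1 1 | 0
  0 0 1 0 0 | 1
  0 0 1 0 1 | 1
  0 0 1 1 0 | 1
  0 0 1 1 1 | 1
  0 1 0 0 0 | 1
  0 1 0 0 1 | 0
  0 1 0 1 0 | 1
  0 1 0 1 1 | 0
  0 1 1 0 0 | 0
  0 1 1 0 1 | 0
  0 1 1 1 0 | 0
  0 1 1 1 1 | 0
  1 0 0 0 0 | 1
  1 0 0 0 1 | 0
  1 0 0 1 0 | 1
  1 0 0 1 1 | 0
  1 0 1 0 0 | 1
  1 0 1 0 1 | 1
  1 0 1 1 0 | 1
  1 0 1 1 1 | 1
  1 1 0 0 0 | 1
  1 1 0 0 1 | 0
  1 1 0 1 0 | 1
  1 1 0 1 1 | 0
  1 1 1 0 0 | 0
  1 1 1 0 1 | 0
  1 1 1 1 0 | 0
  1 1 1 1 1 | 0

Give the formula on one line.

((~b | ~c) & (~e | c))

  ~b = 11111111000000001111111100000000
  ~c = 11110000111100001111000011110000
  (~b | ~c) = 11111111111100001111111111110000
  ~e = 10101010101010101010101010101010
  (~e | c) = 10101111101011111010111110101111
  ((~b | ~c) & (~e | c)) = 10101111101000001010111110100000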